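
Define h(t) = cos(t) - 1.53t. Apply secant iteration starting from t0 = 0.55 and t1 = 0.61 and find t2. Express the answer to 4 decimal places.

h(0.55) = 0.011025, h(0.61) = -0.113652
t2 = 0.610000 − (-0.113652)·(0.610000 − 0.550000) / (-0.113652 − 0.011025) = 0.610000 − (-0.006819)/(-0.124677) = 0.555306

0.5553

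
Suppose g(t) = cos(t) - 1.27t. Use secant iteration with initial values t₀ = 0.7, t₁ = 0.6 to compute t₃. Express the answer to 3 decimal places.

0.634

g(0.7) = -0.12416, g(0.6) = 0.06334
t₂ = 0.60000 − 0.06334·(0.60000 − 0.70000) / (0.06334 − (-0.12416)) = 0.60000 − (-0.00633)/(0.18749) = 0.63378
g(0.63378) = 0.00089
t₃ = 0.63378 − 0.00089·(0.63378 − 0.60000) / (0.00089 − 0.06334) = 0.63378 − (0.00003)/(-0.06244) = 0.63426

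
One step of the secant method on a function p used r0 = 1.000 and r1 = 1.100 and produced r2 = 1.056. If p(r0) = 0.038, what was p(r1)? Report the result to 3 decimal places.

-0.030

The secant line through (1.000, 0.038) and (1.100, p(r1)) crosses zero at r2 = 1.056.
So (1.000, 0.038), (1.100, p(r1)), (1.056, 0) are collinear:
p(r1) = 0.038 · (1.100 − 1.056) / (1.000 − 1.056) = 0.038 · (0.04400)/(-0.05600) = -0.02986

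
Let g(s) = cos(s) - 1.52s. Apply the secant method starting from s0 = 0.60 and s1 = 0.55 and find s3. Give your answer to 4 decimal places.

g(0.60) = -0.086664, g(0.55) = 0.016525
s2 = 0.550000 − 0.016525·(0.550000 − 0.600000) / (0.016525 − (-0.086664)) = 0.550000 − (-0.000826)/(0.103189) = 0.558007
g(0.558007) = 0.000142
s3 = 0.558007 − 0.000142·(0.558007 − 0.550000) / (0.000142 − 0.016525) = 0.558007 − (0.000001)/(-0.016383) = 0.558076

0.5581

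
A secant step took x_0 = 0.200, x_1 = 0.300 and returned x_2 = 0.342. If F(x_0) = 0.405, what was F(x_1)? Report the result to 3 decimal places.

0.120

The secant line through (0.200, 0.405) and (0.300, F(x_1)) crosses zero at x_2 = 0.342.
So (0.200, 0.405), (0.300, F(x_1)), (0.342, 0) are collinear:
F(x_1) = 0.405 · (0.300 − 0.342) / (0.200 − 0.342) = 0.405 · (-0.04200)/(-0.14200) = 0.11979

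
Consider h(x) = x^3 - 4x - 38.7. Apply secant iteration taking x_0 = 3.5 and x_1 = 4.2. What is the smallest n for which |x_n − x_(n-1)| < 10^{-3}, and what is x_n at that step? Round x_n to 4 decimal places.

h(3.5) = -9.825000, h(4.2) = 18.588000
x_2 = 4.200000 − 18.588000·(0.700000)/(28.413000) = 3.742055;  |Δ| = 0.457945
h(3.742055) = -1.268327
x_3 = 3.742055 − (-1.268327)·(-0.457945)/(-19.856327) = 3.771306;  |Δ| = 0.029251
h(3.771306) = -0.146884
x_4 = 3.771306 − (-0.146884)·(0.029251)/(1.121443) = 3.775137;  |Δ| = 0.003831
h(3.775137) = 0.001431
x_5 = 3.775137 − 0.001431·(0.003831)/(0.148315) = 3.775100;  |Δ| = 0.000037
|x_5 − x_4| = 0.000037 < 10^{-3}

n = 5, x_n = 3.7751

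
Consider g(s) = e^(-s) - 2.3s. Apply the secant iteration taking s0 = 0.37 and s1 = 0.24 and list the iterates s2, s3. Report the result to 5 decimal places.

g(0.37) = -0.1602657, g(0.24) = 0.2346279
s2 = 0.2400000 − 0.2346279·(0.2400000 − 0.3700000) / (0.2346279 − (-0.1602657)) = 0.2400000 − (-0.0305016)/(0.3948935) = 0.3172401
g(0.3172401) = -0.0014964
s3 = 0.3172401 − (-0.0014964)·(0.3172401 − 0.2400000) / (-0.0014964 − 0.2346279) = 0.3172401 − (-0.0001156)/(-0.2361242) = 0.3167506

0.31724, 0.31675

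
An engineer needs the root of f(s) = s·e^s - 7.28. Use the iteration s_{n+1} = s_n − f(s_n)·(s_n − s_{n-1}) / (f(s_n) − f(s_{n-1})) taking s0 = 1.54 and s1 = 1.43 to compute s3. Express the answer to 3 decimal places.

f(1.54) = -0.09653, f(1.43) = -1.30446
s2 = 1.43000 − (-1.30446)·(1.43000 − 1.54000) / (-1.30446 − (-0.09653)) = 1.43000 − (0.14349)/(-1.20793) = 1.54879
f(1.54879) = 0.00826
s3 = 1.54879 − 0.00826·(1.54879 − 1.43000) / (0.00826 − (-1.30446)) = 1.54879 − (0.00098)/(1.31272) = 1.54804

1.548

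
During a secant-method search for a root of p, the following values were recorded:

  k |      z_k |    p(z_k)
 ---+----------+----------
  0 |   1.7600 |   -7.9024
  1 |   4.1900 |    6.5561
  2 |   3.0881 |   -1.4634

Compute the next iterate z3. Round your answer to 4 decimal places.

3.2892

z3 = 3.0881 − (-1.4634)·(3.0881 − 4.1900) / (-1.4634 − 6.5561)
   = 3.0881 − (1.612520)/(-8.019500) = 3.289175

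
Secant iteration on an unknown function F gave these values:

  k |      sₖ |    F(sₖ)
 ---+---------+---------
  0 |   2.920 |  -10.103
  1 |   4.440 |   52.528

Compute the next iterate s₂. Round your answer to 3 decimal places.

s₂ = 4.440 − 52.528·(4.440 − 2.920) / (52.528 − (-10.103))
   = 4.440 − (79.84256)/(62.63100) = 3.16519

3.165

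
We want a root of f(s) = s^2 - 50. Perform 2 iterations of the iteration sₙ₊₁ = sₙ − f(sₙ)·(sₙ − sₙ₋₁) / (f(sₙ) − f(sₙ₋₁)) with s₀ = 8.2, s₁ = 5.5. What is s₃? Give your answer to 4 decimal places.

7.0874

f(8.2) = 17.240000, f(5.5) = -19.750000
s₂ = 5.500000 − (-19.750000)·(5.500000 − 8.200000) / (-19.750000 − 17.240000) = 5.500000 − (53.325000)/(-36.990000) = 6.941606
f(6.941606) = -1.814108
s₃ = 6.941606 − (-1.814108)·(6.941606 − 5.500000) / (-1.814108 − (-19.750000)) = 6.941606 − (-2.615229)/(17.935892) = 7.087416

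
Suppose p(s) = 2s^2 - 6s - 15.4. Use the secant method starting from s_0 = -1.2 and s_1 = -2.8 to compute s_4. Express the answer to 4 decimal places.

p(-1.2) = -5.320000, p(-2.8) = 17.080000
s_2 = -2.800000 − 17.080000·(-2.800000 − (-1.200000)) / (17.080000 − (-5.320000)) = -2.800000 − (-27.328000)/(22.400000) = -1.580000
p(-1.580000) = -0.927200
s_3 = -1.580000 − (-0.927200)·(-1.580000 − (-2.800000)) / (-0.927200 − 17.080000) = -1.580000 − (-1.131184)/(-18.007200) = -1.642818
p(-1.642818) = -0.145385
s_4 = -1.642818 − (-0.145385)·(-1.642818 − (-1.580000)) / (-0.145385 − (-0.927200)) = -1.642818 − (0.009133)/(0.781815) = -1.654500

-1.6545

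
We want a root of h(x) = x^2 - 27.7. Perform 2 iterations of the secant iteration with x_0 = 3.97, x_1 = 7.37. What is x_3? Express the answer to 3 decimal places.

h(3.97) = -11.93910, h(7.37) = 26.61690
x_2 = 7.37000 − 26.61690·(7.37000 − 3.97000) / (26.61690 − (-11.93910)) = 7.37000 − (90.49746)/(38.55600) = 5.02283
h(5.02283) = -2.47117
x_3 = 5.02283 − (-2.47117)·(5.02283 − 7.37000) / (-2.47117 − 26.61690) = 5.02283 − (5.80026)/(-29.08807) = 5.22223

5.222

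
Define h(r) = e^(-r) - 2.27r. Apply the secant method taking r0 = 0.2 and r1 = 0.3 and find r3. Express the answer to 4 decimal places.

h(0.2) = 0.364731, h(0.3) = 0.059818
r2 = 0.300000 − 0.059818·(0.300000 − 0.200000) / (0.059818 − 0.364731) = 0.300000 − (0.005982)/(-0.304913) = 0.319618
h(0.319618) = 0.000893
r3 = 0.319618 − 0.000893·(0.319618 − 0.300000) / (0.000893 − 0.059818) = 0.319618 − (0.000018)/(-0.058925) = 0.319916

0.3199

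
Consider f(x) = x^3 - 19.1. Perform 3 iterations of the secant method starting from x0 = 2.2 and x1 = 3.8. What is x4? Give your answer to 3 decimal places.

2.677

f(2.2) = -8.45200, f(3.8) = 35.77200
x2 = 3.80000 − 35.77200·(3.80000 − 2.20000) / (35.77200 − (-8.45200)) = 3.80000 − (57.23520)/(44.22400) = 2.50579
f(2.50579) = -3.36621
x3 = 2.50579 − (-3.36621)·(2.50579 − 3.80000) / (-3.36621 − 35.77200) = 2.50579 − (4.35659)/(-39.13821) = 2.61710
f(2.61710) = -1.17489
x4 = 2.61710 − (-1.17489)·(2.61710 − 2.50579) / (-1.17489 − (-3.36621)) = 2.61710 − (-0.13078)/(2.19132) = 2.67678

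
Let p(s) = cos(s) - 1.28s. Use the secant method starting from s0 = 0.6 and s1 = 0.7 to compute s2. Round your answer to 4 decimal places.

0.6304

p(0.6) = 0.057336, p(0.7) = -0.131158
s2 = 0.700000 − (-0.131158)·(0.700000 − 0.600000) / (-0.131158 − 0.057336) = 0.700000 − (-0.013116)/(-0.188493) = 0.630418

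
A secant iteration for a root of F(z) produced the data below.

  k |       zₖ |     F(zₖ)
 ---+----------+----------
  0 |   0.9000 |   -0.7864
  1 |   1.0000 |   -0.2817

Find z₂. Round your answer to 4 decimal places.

1.0558

z₂ = 1.0000 − (-0.2817)·(1.0000 − 0.9000) / (-0.2817 − (-0.7864))
   = 1.0000 − (-0.028170)/(0.504700) = 1.055815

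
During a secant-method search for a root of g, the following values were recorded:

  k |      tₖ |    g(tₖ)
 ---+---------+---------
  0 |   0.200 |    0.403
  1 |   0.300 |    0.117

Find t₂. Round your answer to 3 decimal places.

t₂ = 0.300 − 0.117·(0.300 − 0.200) / (0.117 − 0.403)
   = 0.300 − (0.01170)/(-0.28600) = 0.34091

0.341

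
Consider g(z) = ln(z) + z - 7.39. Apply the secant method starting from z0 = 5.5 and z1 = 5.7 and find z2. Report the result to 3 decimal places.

5.657

g(5.5) = -0.18525, g(5.7) = 0.05047
z2 = 5.70000 − 0.05047·(5.70000 − 5.50000) / (0.05047 − (-0.18525)) = 5.70000 − (0.01009)/(0.23572) = 5.65718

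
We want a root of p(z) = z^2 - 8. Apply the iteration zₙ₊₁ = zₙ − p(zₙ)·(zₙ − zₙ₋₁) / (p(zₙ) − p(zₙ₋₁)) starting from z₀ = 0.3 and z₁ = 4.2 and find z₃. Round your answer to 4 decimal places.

p(0.3) = -7.910000, p(4.2) = 9.640000
z₂ = 4.200000 − 9.640000·(4.200000 − 0.300000) / (9.640000 − (-7.910000)) = 4.200000 − (37.596000)/(17.550000) = 2.057778
p(2.057778) = -3.765551
z₃ = 2.057778 − (-3.765551)·(2.057778 − 4.200000) / (-3.765551 − 9.640000) = 2.057778 − (8.066646)/(-13.405551) = 2.659517

2.6595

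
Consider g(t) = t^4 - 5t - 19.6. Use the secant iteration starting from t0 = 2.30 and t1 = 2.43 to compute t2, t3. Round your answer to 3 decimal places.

g(2.30) = -3.11590, g(2.43) = 3.11784
t2 = 2.43000 − 3.11784·(2.43000 − 2.30000) / (3.11784 − (-3.11590)) = 2.43000 − (0.40532)/(6.23374) = 2.36498
g(2.36498) = -0.14181
t3 = 2.36498 − (-0.14181)·(2.36498 − 2.43000) / (-0.14181 − 3.11784) = 2.36498 − (0.00922)/(-3.25965) = 2.36781

2.365, 2.368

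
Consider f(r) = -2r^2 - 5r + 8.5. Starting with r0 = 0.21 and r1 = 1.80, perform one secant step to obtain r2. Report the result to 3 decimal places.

1.026

f(0.21) = 7.36180, f(1.80) = -6.98000
r2 = 1.80000 − (-6.98000)·(1.80000 − 0.21000) / (-6.98000 − 7.36180) = 1.80000 − (-11.09820)/(-14.34180) = 1.02616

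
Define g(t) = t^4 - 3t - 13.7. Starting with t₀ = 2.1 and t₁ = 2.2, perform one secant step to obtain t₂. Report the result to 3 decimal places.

2.115

g(2.1) = -0.55190, g(2.2) = 3.12560
t₂ = 2.20000 − 3.12560·(2.20000 − 2.10000) / (3.12560 − (-0.55190)) = 2.20000 − (0.31256)/(3.67750) = 2.11501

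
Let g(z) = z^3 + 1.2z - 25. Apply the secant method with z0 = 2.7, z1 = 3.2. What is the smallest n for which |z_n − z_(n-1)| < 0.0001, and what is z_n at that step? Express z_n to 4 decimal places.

g(2.7) = -2.077000, g(3.2) = 11.608000
z2 = 3.200000 − 11.608000·(0.500000)/(13.685000) = 2.775886;  |Δ| = 0.424114
g(2.775886) = -0.279227
z3 = 2.775886 − (-0.279227)·(-0.424114)/(-11.887227) = 2.785848;  |Δ| = 0.009962
g(2.785848) = -0.036150
z4 = 2.785848 − (-0.036150)·(0.009962)/(0.243077) = 2.787330;  |Δ| = 0.001482
g(2.787330) = 0.000142
z5 = 2.787330 − 0.000142·(0.001482)/(0.036292) = 2.787324;  |Δ| = 0.000006
|z5 − z4| = 0.000006 < 0.0001

n = 5, z_n = 2.7873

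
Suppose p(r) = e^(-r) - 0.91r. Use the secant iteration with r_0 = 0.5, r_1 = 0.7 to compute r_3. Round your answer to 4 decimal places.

p(0.5) = 0.151531, p(0.7) = -0.140415
r_2 = 0.700000 − (-0.140415)·(0.700000 − 0.500000) / (-0.140415 − 0.151531) = 0.700000 − (-0.028083)/(-0.291945) = 0.603808
p(0.603808) = -0.002739
r_3 = 0.603808 − (-0.002739)·(0.603808 − 0.700000) / (-0.002739 − (-0.140415)) = 0.603808 − (0.000263)/(0.137676) = 0.601894

0.6019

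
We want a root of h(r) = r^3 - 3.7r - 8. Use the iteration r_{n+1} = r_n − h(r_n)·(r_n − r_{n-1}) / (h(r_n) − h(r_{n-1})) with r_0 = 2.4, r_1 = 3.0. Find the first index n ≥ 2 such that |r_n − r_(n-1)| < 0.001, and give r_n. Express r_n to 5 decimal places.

h(2.4) = -3.0560000, h(3.0) = 7.9000000
r_2 = 3.0000000 − 7.9000000·(0.6000000)/(10.9560000) = 2.5673604;  |Δ| = 0.4326396
h(2.5673604) = -0.5768905
r_3 = 2.5673604 − (-0.5768905)·(-0.4326396)/(-8.4768905) = 2.5968034;  |Δ| = 0.0294431
h(2.5968034) = -0.0969196
r_4 = 2.5968034 − (-0.0969196)·(0.0294431)/(0.4799708) = 2.6027488;  |Δ| = 0.0059454
h(2.6027488) = 0.0016341
r_5 = 2.6027488 − 0.0016341·(0.0059454)/(0.0985538) = 2.6026502;  |Δ| = 0.0000986
|r_5 − r_4| = 0.0000986 < 0.001

n = 5, r_n = 2.60265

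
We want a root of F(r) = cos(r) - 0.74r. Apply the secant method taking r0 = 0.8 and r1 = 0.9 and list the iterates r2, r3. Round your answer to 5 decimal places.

F(0.8) = 0.1047067, F(0.9) = -0.0443900
r2 = 0.9000000 − (-0.0443900)·(0.9000000 − 0.8000000) / (-0.0443900 − 0.1047067) = 0.9000000 − (-0.0044390)/(-0.1490967) = 0.8702274
F(0.8702274) = 0.0006845
r3 = 0.8702274 − 0.0006845·(0.8702274 − 0.9000000) / (0.0006845 − (-0.0443900)) = 0.8702274 − (-0.0000204)/(0.0450745) = 0.8706795

0.87023, 0.87068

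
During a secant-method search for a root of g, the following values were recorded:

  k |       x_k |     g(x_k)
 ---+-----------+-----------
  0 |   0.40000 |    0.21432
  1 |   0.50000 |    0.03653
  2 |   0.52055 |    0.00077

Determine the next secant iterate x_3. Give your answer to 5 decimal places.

0.52099

x_3 = 0.52055 − 0.00077·(0.52055 − 0.50000) / (0.00077 − 0.03653)
   = 0.52055 − (0.0000158)/(-0.0357600) = 0.5209925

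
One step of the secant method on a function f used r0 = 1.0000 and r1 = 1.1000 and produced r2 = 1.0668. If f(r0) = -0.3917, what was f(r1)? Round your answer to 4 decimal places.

0.1947

The secant line through (1.0000, -0.3917) and (1.1000, f(r1)) crosses zero at r2 = 1.0668.
So (1.0000, -0.3917), (1.1000, f(r1)), (1.0668, 0) are collinear:
f(r1) = -0.3917 · (1.1000 − 1.0668) / (1.0000 − 1.0668) = -0.3917 · (0.033200)/(-0.066800) = 0.194677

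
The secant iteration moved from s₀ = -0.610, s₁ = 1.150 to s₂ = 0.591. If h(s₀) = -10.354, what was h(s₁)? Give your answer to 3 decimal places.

The secant line through (-0.610, -10.354) and (1.150, h(s₁)) crosses zero at s₂ = 0.591.
So (-0.610, -10.354), (1.150, h(s₁)), (0.591, 0) are collinear:
h(s₁) = -10.354 · (1.150 − 0.591) / (-0.610 − 0.591) = -10.354 · (0.55900)/(-1.20100) = 4.81922

4.819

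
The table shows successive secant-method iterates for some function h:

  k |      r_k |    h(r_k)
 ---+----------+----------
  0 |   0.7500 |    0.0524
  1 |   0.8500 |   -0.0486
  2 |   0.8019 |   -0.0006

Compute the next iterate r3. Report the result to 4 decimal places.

r3 = 0.8019 − (-0.0006)·(0.8019 − 0.8500) / (-0.0006 − (-0.0486))
   = 0.8019 − (0.000029)/(0.048000) = 0.801299

0.8013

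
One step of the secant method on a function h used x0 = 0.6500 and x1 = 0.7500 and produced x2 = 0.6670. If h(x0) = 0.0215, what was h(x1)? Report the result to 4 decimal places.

-0.1050

The secant line through (0.6500, 0.0215) and (0.7500, h(x1)) crosses zero at x2 = 0.6670.
So (0.6500, 0.0215), (0.7500, h(x1)), (0.6670, 0) are collinear:
h(x1) = 0.0215 · (0.7500 − 0.6670) / (0.6500 − 0.6670) = 0.0215 · (0.083000)/(-0.017000) = -0.104971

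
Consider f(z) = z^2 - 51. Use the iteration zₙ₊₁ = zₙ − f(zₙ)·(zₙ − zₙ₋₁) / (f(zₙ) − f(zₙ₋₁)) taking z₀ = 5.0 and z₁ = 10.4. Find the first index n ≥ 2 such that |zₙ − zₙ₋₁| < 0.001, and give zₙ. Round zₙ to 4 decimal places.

n = 6, zₙ = 7.1414

f(5.0) = -26.000000, f(10.4) = 57.160000
z₂ = 10.400000 − 57.160000·(5.400000)/(83.160000) = 6.688312;  |Δ| = 3.711688
f(6.688312) = -6.266487
z₃ = 6.688312 − (-6.266487)·(-3.711688)/(-63.426487) = 7.055024;  |Δ| = 0.366712
f(7.055024) = -1.226643
z₄ = 7.055024 − (-1.226643)·(0.366712)/(5.039844) = 7.144277;  |Δ| = 0.089254
f(7.144277) = 0.040697
z₅ = 7.144277 − 0.040697·(0.089254)/(1.267339) = 7.141411;  |Δ| = 0.002866
f(7.141411) = -0.000248
z₆ = 7.141411 − (-0.000248)·(-0.002866)/(-0.040944) = 7.141428;  |Δ| = 0.000017
|z₆ − z₅| = 0.000017 < 0.001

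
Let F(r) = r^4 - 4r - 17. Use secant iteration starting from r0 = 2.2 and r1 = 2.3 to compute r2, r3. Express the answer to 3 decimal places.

F(2.2) = -2.37440, F(2.3) = 1.78410
r2 = 2.30000 − 1.78410·(2.30000 − 2.20000) / (1.78410 − (-2.37440)) = 2.30000 − (0.17841)/(4.15850) = 2.25710
F(2.25710) = -0.07457
r3 = 2.25710 − (-0.07457)·(2.25710 − 2.30000) / (-0.07457 − 1.78410) = 2.25710 − (0.00320)/(-1.85867) = 2.25882

2.257, 2.259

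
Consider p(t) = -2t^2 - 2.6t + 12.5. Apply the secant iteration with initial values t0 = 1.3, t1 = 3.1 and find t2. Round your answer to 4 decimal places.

p(1.3) = 5.740000, p(3.1) = -14.780000
t2 = 3.100000 − (-14.780000)·(3.100000 − 1.300000) / (-14.780000 − 5.740000) = 3.100000 − (-26.604000)/(-20.520000) = 1.803509

1.8035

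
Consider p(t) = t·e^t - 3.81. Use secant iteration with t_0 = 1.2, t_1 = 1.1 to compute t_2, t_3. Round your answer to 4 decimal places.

p(1.2) = 0.174140, p(1.1) = -0.505417
t_2 = 1.100000 − (-0.505417)·(1.100000 − 1.200000) / (-0.505417 − 0.174140) = 1.100000 − (0.050542)/(-0.679558) = 1.174374
p(1.174374) = -0.009586
t_3 = 1.174374 − (-0.009586)·(1.174374 − 1.100000) / (-0.009586 − (-0.505417)) = 1.174374 − (-0.000713)/(0.495832) = 1.175812

1.1744, 1.1758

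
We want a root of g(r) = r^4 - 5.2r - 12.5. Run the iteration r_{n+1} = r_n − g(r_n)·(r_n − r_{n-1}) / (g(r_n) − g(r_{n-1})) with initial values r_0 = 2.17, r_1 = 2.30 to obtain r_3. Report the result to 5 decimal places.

g(2.17) = -1.6102608, g(2.30) = 3.5241000
r_2 = 2.3000000 − 3.5241000·(2.3000000 − 2.1700000) / (3.5241000 − (-1.6102608)) = 2.3000000 − (0.4581330)/(5.1343608) = 2.2107712
g(2.2107712) = -0.1082642
r_3 = 2.2107712 − (-0.1082642)·(2.2107712 − 2.3000000) / (-0.1082642 − 3.5241000) = 2.2107712 − (0.0096603)/(-3.6323642) = 2.2134307

2.21343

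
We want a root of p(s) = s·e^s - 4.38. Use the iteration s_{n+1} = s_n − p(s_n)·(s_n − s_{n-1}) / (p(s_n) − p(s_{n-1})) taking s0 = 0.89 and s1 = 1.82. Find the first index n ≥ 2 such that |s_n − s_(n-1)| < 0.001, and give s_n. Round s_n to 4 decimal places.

p(0.89) = -2.212735, p(1.82) = 6.852782
s2 = 1.820000 − 6.852782·(0.930000)/(9.065517) = 1.116997;  |Δ| = 0.703003
p(1.116997) = -0.966834
s3 = 1.116997 − (-0.966834)·(-0.703003)/(-7.819616) = 1.203918;  |Δ| = 0.086921
p(1.203918) = -0.367163
s4 = 1.203918 − (-0.367163)·(0.086921)/(0.599670) = 1.257137;  |Δ| = 0.053219
p(1.257137) = 0.039267
s5 = 1.257137 − 0.039267·(0.053219)/(0.406430) = 1.251995;  |Δ| = 0.005142
p(1.251995) = -0.001380
s6 = 1.251995 − (-0.001380)·(-0.005142)/(-0.040647) = 1.252170;  |Δ| = 0.000175
|s6 − s5| = 0.000175 < 0.001

n = 6, s_n = 1.2522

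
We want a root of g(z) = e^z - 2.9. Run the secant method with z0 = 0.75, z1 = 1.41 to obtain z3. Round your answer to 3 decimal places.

g(0.75) = -0.78300, g(1.41) = 1.19596
z2 = 1.41000 − 1.19596·(1.41000 − 0.75000) / (1.19596 − (-0.78300)) = 1.41000 − (0.78933)/(1.97896) = 1.01114
g(1.01114) = -0.15127
z3 = 1.01114 − (-0.15127)·(1.01114 − 1.41000) / (-0.15127 − 1.19596) = 1.01114 − (0.06034)/(-1.34723) = 1.05592

1.056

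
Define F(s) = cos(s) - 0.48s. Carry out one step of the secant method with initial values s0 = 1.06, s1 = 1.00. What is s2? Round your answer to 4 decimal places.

1.0451

F(1.06) = -0.019928, F(1.00) = 0.060302
s2 = 1.000000 − 0.060302·(1.000000 − 1.060000) / (0.060302 − (-0.019928)) = 1.000000 − (-0.003618)/(0.080230) = 1.045097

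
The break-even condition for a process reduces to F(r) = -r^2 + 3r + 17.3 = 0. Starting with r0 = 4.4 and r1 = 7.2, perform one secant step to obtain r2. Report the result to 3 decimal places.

F(4.4) = 11.14000, F(7.2) = -12.94000
r2 = 7.20000 − (-12.94000)·(7.20000 − 4.40000) / (-12.94000 − 11.14000) = 7.20000 − (-36.23200)/(-24.08000) = 5.69535

5.695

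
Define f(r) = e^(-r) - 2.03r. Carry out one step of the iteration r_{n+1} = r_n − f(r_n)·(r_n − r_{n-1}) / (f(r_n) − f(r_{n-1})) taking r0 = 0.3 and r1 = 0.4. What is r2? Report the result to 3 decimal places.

f(0.3) = 0.13182, f(0.4) = -0.14168
r2 = 0.40000 − (-0.14168)·(0.40000 − 0.30000) / (-0.14168 − 0.13182) = 0.40000 − (-0.01417)/(-0.27350) = 0.34820

0.348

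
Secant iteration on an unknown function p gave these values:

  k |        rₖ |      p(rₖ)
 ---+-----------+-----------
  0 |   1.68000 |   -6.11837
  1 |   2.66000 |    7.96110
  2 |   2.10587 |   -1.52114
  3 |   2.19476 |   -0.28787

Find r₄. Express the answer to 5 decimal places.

r₄ = 2.19476 − (-0.28787)·(2.19476 − 2.10587) / (-0.28787 − (-1.52114))
   = 2.19476 − (-0.0255888)/(1.2332700) = 2.2155087

2.21551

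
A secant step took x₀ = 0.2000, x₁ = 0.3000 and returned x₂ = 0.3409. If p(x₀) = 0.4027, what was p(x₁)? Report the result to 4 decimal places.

0.1169

The secant line through (0.2000, 0.4027) and (0.3000, p(x₁)) crosses zero at x₂ = 0.3409.
So (0.2000, 0.4027), (0.3000, p(x₁)), (0.3409, 0) are collinear:
p(x₁) = 0.4027 · (0.3000 − 0.3409) / (0.2000 − 0.3409) = 0.4027 · (-0.040900)/(-0.140900) = 0.116894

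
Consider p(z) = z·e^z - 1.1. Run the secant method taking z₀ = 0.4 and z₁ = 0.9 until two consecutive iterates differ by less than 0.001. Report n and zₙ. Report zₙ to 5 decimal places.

p(0.4) = -0.5032701, p(0.9) = 1.1136428
z₂ = 0.9000000 − 1.1136428·(0.5000000)/(1.6169129) = 0.5556268;  |Δ| = 0.3443732
p(0.5556268) = -0.1315239
z₃ = 0.5556268 − (-0.1315239)·(-0.3443732)/(-1.2451667) = 0.5920021;  |Δ| = 0.0363753
p(0.5920021) = -0.0298946
z₄ = 0.5920021 − (-0.0298946)·(0.0363753)/(0.1016293) = 0.6027021;  |Δ| = 0.0106999
p(0.6027021) = 0.0011662
z₅ = 0.6027021 − 0.0011662·(0.0106999)/(0.0310608) = 0.6023003;  |Δ| = 0.0004017
|z₅ − z₄| = 0.0004017 < 0.001

n = 5, zₙ = 0.60230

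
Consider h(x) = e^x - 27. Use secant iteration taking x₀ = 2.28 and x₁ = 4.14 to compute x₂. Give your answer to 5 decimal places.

2.88414

h(2.28) = -17.2233196, h(4.14) = 35.8028214
x₂ = 4.1400000 − 35.8028214·(4.1400000 − 2.2800000) / (35.8028214 − (-17.2233196)) = 4.1400000 − (66.5932479)/(53.0261410) = 2.8841430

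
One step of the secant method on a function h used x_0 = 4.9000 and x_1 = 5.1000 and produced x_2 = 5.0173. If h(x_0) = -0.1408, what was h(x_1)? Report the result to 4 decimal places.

The secant line through (4.9000, -0.1408) and (5.1000, h(x_1)) crosses zero at x_2 = 5.0173.
So (4.9000, -0.1408), (5.1000, h(x_1)), (5.0173, 0) are collinear:
h(x_1) = -0.1408 · (5.1000 − 5.0173) / (4.9000 − 5.0173) = -0.1408 · (0.082700)/(-0.117300) = 0.099268

0.0993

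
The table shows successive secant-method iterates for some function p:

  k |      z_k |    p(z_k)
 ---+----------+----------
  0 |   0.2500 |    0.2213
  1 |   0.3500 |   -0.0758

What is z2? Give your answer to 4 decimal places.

z2 = 0.3500 − (-0.0758)·(0.3500 − 0.2500) / (-0.0758 − 0.2213)
   = 0.3500 − (-0.007580)/(-0.297100) = 0.324487

0.3245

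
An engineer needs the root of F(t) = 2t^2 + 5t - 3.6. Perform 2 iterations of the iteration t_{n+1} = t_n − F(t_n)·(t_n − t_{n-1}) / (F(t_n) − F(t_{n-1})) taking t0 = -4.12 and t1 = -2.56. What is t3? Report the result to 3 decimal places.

-3.106

F(-4.12) = 9.74880, F(-2.56) = -3.29280
t2 = -2.56000 − (-3.29280)·(-2.56000 − (-4.12000)) / (-3.29280 − 9.74880) = -2.56000 − (-5.13677)/(-13.04160) = -2.95388
F(-2.95388) = -0.91862
t3 = -2.95388 − (-0.91862)·(-2.95388 − (-2.56000)) / (-0.91862 − (-3.29280)) = -2.95388 − (0.36182)/(2.37418) = -3.10627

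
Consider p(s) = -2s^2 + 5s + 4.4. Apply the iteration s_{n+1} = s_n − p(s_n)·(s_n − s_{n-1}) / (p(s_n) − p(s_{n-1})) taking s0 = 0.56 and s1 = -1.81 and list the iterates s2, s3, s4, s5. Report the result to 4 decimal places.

p(0.56) = 6.572800, p(-1.81) = -11.202200
s2 = -1.810000 − (-11.202200)·(-1.810000 − 0.560000) / (-11.202200 − 6.572800) = -1.810000 − (26.549214)/(-17.775000) = -0.316373
p(-0.316373) = 2.617949
s3 = -0.316373 − 2.617949·(-0.316373 − (-1.810000)) / (2.617949 − (-11.202200)) = -0.316373 − (3.910239)/(13.820149) = -0.599311
p(-0.599311) = 0.685099
s4 = -0.599311 − 0.685099·(-0.599311 − (-0.316373)) / (0.685099 − 2.617949) = -0.599311 − (-0.193840)/(-1.932850) = -0.699598
p(-0.699598) = -0.076865
s5 = -0.699598 − (-0.076865)·(-0.699598 − (-0.599311)) / (-0.076865 − 0.685099) = -0.699598 − (0.007709)/(-0.761964) = -0.689481

-0.3164, -0.5993, -0.6996, -0.6895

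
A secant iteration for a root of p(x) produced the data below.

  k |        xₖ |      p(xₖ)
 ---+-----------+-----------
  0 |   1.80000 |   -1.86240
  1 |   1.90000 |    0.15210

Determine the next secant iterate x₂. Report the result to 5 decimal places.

1.89245

x₂ = 1.90000 − 0.15210·(1.90000 − 1.80000) / (0.15210 − (-1.86240))
   = 1.90000 − (0.0152100)/(2.0145000) = 1.8924497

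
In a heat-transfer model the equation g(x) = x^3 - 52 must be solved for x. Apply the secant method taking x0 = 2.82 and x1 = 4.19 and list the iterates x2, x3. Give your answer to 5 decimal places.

3.61236, 3.71865

g(2.82) = -29.5742320, g(4.19) = 21.5600590
x2 = 4.1900000 − 21.5600590·(4.1900000 − 2.8200000) / (21.5600590 − (-29.5742320)) = 4.1900000 − (29.5372808)/(51.1342910) = 3.6123587
g(3.6123587) = -4.8618442
x3 = 3.6123587 − (-4.8618442)·(3.6123587 − 4.1900000) / (-4.8618442 − 21.5600590) = 3.6123587 − (2.8084022)/(-26.4219032) = 3.7186493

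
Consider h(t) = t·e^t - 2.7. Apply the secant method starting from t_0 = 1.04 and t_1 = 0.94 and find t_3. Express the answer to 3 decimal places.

0.997

h(1.04) = 0.24239, h(0.94) = -0.29362
t_2 = 0.94000 − (-0.29362)·(0.94000 − 1.04000) / (-0.29362 − 0.24239) = 0.94000 − (0.02936)/(-0.53600) = 0.99478
h(0.99478) = -0.00999
t_3 = 0.99478 − (-0.00999)·(0.99478 − 0.94000) / (-0.00999 − (-0.29362)) = 0.99478 − (-0.00055)/(0.28363) = 0.99671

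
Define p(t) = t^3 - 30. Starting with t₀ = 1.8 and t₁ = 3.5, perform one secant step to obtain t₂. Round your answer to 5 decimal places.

p(1.8) = -24.1680000, p(3.5) = 12.8750000
t₂ = 3.5000000 − 12.8750000·(3.5000000 − 1.8000000) / (12.8750000 − (-24.1680000)) = 3.5000000 − (21.8875000)/(37.0430000) = 2.9091326

2.90913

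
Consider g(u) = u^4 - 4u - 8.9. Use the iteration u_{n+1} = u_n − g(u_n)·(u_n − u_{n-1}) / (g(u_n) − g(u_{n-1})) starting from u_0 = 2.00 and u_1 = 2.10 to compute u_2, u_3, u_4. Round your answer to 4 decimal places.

2.0295, 2.0312, 2.0313

g(2.00) = -0.900000, g(2.10) = 2.148100
u_2 = 2.100000 − 2.148100·(2.100000 − 2.000000) / (2.148100 − (-0.900000)) = 2.100000 − (0.214810)/(3.048100) = 2.029527
g(2.029527) = -0.052125
u_3 = 2.029527 − (-0.052125)·(2.029527 − 2.100000) / (-0.052125 − 2.148100) = 2.029527 − (0.003673)/(-2.200225) = 2.031196
g(2.031196) = -0.002907
u_4 = 2.031196 − (-0.002907)·(2.031196 − 2.029527) / (-0.002907 − (-0.052125)) = 2.031196 − (-0.000005)/(0.049218) = 2.031295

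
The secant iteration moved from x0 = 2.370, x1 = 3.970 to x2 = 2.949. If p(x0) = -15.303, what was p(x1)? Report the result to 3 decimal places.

26.985

The secant line through (2.370, -15.303) and (3.970, p(x1)) crosses zero at x2 = 2.949.
So (2.370, -15.303), (3.970, p(x1)), (2.949, 0) are collinear:
p(x1) = -15.303 · (3.970 − 2.949) / (2.370 − 2.949) = -15.303 · (1.02100)/(-0.57900) = 26.98508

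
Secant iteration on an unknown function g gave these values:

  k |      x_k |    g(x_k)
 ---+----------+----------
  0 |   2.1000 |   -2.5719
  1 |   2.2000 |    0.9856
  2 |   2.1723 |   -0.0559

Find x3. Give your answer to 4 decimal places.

x3 = 2.1723 − (-0.0559)·(2.1723 − 2.2000) / (-0.0559 − 0.9856)
   = 2.1723 − (0.001548)/(-1.041500) = 2.173787

2.1738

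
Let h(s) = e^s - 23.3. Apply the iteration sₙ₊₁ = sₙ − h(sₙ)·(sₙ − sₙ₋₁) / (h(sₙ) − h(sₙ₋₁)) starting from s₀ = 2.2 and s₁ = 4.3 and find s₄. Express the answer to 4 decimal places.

h(2.2) = -14.274987, h(4.3) = 50.399794
s₂ = 4.300000 − 50.399794·(4.300000 − 2.200000) / (50.399794 − (-14.274987)) = 4.300000 − (105.839567)/(64.674780) = 2.663511
h(2.663511) = -8.953428
s₃ = 2.663511 − (-8.953428)·(2.663511 − 4.300000) / (-8.953428 − 50.399794) = 2.663511 − (14.652187)/(-59.353222) = 2.910375
h(2.910375) = -4.936312
s₄ = 2.910375 − (-4.936312)·(2.910375 − 2.663511) / (-4.936312 − (-8.953428)) = 2.910375 − (-1.218599)/(4.017116) = 3.213727

3.2137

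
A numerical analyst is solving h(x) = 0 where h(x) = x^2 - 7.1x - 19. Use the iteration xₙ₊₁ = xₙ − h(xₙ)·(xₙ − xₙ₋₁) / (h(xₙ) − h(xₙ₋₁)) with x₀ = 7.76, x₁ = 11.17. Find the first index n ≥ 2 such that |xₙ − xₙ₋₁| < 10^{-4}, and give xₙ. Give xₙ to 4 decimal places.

h(7.76) = -13.878400, h(11.17) = 26.461900
x₂ = 11.170000 − 26.461900·(3.410000)/(40.340300) = 8.933153;  |Δ| = 2.236847
h(8.933153) = -2.624164
x₃ = 8.933153 − (-2.624164)·(-2.236847)/(-29.086064) = 9.134963;  |Δ| = 0.201810
h(9.134963) = -0.410690
x₄ = 9.134963 − (-0.410690)·(0.201810)/(2.213473) = 9.172407;  |Δ| = 0.037444
h(9.172407) = 0.008959
x₅ = 9.172407 − 0.008959·(0.037444)/(0.419649) = 9.171607;  |Δ| = 0.000799
h(9.171607) = -0.000029
x₆ = 9.171607 − (-0.000029)·(-0.000799)/(-0.008988) = 9.171610;  |Δ| = 0.000003
|x₆ − x₅| = 0.000003 < 10^{-4}

n = 6, xₙ = 9.1716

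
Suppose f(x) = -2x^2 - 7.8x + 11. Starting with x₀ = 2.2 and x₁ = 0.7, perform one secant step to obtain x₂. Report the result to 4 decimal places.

1.0353

f(2.2) = -15.840000, f(0.7) = 4.560000
x₂ = 0.700000 − 4.560000·(0.700000 − 2.200000) / (4.560000 − (-15.840000)) = 0.700000 − (-6.840000)/(20.400000) = 1.035294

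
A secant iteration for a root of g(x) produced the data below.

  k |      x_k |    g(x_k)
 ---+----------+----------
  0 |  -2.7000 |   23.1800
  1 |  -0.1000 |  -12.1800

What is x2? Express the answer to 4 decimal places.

-0.9956

x2 = -0.1000 − (-12.1800)·(-0.1000 − (-2.7000)) / (-12.1800 − 23.1800)
   = -0.1000 − (-31.668000)/(-35.360000) = -0.995588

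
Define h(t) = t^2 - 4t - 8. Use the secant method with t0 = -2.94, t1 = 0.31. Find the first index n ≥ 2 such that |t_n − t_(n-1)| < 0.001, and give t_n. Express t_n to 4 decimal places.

n = 6, t_n = -1.4641

h(-2.94) = 12.403600, h(0.31) = -9.143900
t2 = 0.310000 − (-9.143900)·(3.250000)/(-21.547500) = -1.069170;  |Δ| = 1.379170
h(-1.069170) = -2.580193
t3 = -1.069170 − (-2.580193)·(-1.379170)/(6.563707) = -1.611322;  |Δ| = 0.542152
h(-1.611322) = 1.041648
t4 = -1.611322 − 1.041648·(-0.542152)/(3.621841) = -1.455398;  |Δ| = 0.155924
h(-1.455398) = -0.060222
t5 = -1.455398 − (-0.060222)·(0.155924)/(-1.101870) = -1.463920;  |Δ| = 0.008522
h(-1.463920) = -0.001256
t6 = -1.463920 − (-0.001256)·(-0.008522)/(0.058966) = -1.464102;  |Δ| = 0.000182
|t6 − t5| = 0.000182 < 0.001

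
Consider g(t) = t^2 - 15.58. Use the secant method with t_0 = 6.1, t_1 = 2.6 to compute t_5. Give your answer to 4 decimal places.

g(6.1) = 21.630000, g(2.6) = -8.820000
t_2 = 2.600000 − (-8.820000)·(2.600000 − 6.100000) / (-8.820000 − 21.630000) = 2.600000 − (30.870000)/(-30.450000) = 3.613793
g(3.613793) = -2.520499
t_3 = 3.613793 − (-2.520499)·(3.613793 − 2.600000) / (-2.520499 − (-8.820000)) = 3.613793 − (-2.555265)/(6.299501) = 4.019423
g(4.019423) = 0.575760
t_4 = 4.019423 − 0.575760·(4.019423 − 3.613793) / (0.575760 − (-2.520499)) = 4.019423 − (0.233545)/(3.096260) = 3.943995
g(3.943995) = -0.024907
t_5 = 3.943995 − (-0.024907)·(3.943995 − 4.019423) / (-0.024907 − 0.575760) = 3.943995 − (0.001879)/(-0.600667) = 3.947122

3.9471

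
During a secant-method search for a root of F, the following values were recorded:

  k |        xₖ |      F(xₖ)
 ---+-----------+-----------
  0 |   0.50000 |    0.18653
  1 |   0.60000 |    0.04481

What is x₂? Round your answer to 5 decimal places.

x₂ = 0.60000 − 0.04481·(0.60000 − 0.50000) / (0.04481 − 0.18653)
   = 0.60000 − (0.0044810)/(-0.1417200) = 0.6316187

0.63162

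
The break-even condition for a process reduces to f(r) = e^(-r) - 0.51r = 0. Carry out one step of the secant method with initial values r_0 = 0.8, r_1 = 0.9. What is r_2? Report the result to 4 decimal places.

0.8441

f(0.8) = 0.041329, f(0.9) = -0.052430
r_2 = 0.900000 − (-0.052430)·(0.900000 − 0.800000) / (-0.052430 − 0.041329) = 0.900000 − (-0.005243)/(-0.093759) = 0.844080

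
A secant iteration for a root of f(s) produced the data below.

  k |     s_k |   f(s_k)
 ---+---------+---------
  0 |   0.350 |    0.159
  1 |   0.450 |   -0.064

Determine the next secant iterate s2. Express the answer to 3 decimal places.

s2 = 0.450 − (-0.064)·(0.450 − 0.350) / (-0.064 − 0.159)
   = 0.450 − (-0.00640)/(-0.22300) = 0.42130

0.421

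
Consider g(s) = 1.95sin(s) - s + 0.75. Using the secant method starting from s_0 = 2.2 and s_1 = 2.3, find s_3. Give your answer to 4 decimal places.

g(2.2) = 0.126568, g(2.3) = -0.095875
s_2 = 2.300000 − (-0.095875)·(2.300000 − 2.200000) / (-0.095875 − 0.126568) = 2.300000 − (-0.009587)/(-0.222443) = 2.256899
g(2.256899) = 0.001857
s_3 = 2.256899 − 0.001857·(2.256899 − 2.300000) / (0.001857 − (-0.095875)) = 2.256899 − (-0.000080)/(0.097731) = 2.257718

2.2577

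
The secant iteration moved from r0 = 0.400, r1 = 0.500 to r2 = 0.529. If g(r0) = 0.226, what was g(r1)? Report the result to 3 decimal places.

0.051

The secant line through (0.400, 0.226) and (0.500, g(r1)) crosses zero at r2 = 0.529.
So (0.400, 0.226), (0.500, g(r1)), (0.529, 0) are collinear:
g(r1) = 0.226 · (0.500 − 0.529) / (0.400 − 0.529) = 0.226 · (-0.02900)/(-0.12900) = 0.05081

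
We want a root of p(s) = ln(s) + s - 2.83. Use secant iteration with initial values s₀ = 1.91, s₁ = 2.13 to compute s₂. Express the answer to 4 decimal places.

2.0925

p(1.91) = -0.272897, p(2.13) = 0.056122
s₂ = 2.130000 − 0.056122·(2.130000 − 1.910000) / (0.056122 − (-0.272897)) = 2.130000 − (0.012347)/(0.329019) = 2.092474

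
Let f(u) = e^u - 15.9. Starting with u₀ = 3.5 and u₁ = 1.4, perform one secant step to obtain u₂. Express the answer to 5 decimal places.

2.25595

f(3.5) = 17.2154520, f(1.4) = -11.8448000
u₂ = 1.4000000 − (-11.8448000)·(1.4000000 − 3.5000000) / (-11.8448000 − 17.2154520) = 1.4000000 − (24.8740801)/(-29.0602520) = 2.2559485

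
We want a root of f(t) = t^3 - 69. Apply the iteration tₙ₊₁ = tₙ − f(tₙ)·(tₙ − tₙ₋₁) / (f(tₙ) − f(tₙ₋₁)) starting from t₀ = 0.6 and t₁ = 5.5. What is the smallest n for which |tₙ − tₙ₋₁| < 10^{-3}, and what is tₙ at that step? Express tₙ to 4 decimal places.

f(0.6) = -68.784000, f(5.5) = 97.375000
t₂ = 5.500000 − 97.375000·(4.900000)/(166.159000) = 2.628428;  |Δ| = 2.871572
f(2.628428) = -50.841150
t₃ = 2.628428 − (-50.841150)·(-2.871572)/(-148.216150) = 3.613436;  |Δ| = 0.985007
f(3.613436) = -21.819670
t₄ = 3.613436 − (-21.819670)·(0.985007)/(29.021479) = 4.354009;  |Δ| = 0.740573
f(4.354009) = 13.540672
t₅ = 4.354009 − 13.540672·(0.740573)/(35.360342) = 4.070418;  |Δ| = 0.283591
f(4.070418) = -1.560060
t₆ = 4.070418 − (-1.560060)·(-0.283591)/(-15.100732) = 4.099716;  |Δ| = 0.029298
f(4.099716) = -0.093308
t₇ = 4.099716 − (-0.093308)·(0.029298)/(1.466752) = 4.101580;  |Δ| = 0.001864
f(4.101580) = 0.000713
t₈ = 4.101580 − 0.000713·(0.001864)/(0.094020) = 4.101566;  |Δ| = 0.000014
|t₈ − t₇| = 0.000014 < 10^{-3}

n = 8, tₙ = 4.1016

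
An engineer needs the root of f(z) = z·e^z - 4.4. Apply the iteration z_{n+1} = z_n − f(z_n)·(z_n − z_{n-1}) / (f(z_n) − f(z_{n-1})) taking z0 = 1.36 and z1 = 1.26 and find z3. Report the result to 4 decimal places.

f(1.36) = 0.898823, f(1.26) = 0.042031
z2 = 1.260000 − 0.042031·(1.260000 − 1.360000) / (0.042031 − 0.898823) = 1.260000 − (-0.004203)/(-0.856792) = 1.255094
f(1.255094) = 0.003084
z3 = 1.255094 − 0.003084·(1.255094 − 1.260000) / (0.003084 − 0.042031) = 1.255094 − (-0.000015)/(-0.038947) = 1.254706

1.2547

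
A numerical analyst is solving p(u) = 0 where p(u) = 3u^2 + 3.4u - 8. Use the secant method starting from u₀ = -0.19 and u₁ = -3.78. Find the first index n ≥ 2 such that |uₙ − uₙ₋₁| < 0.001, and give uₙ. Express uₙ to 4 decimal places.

p(-0.19) = -8.537700, p(-3.78) = 22.013200
u₂ = -3.780000 − 22.013200·(-3.590000)/(30.550900) = -1.193255;  |Δ| = 2.586745
p(-1.193255) = -7.785495
u₃ = -1.193255 − (-7.785495)·(2.586745)/(-29.798695) = -1.869093;  |Δ| = 0.675838
p(-1.869093) = -3.874391
u₄ = -1.869093 − (-3.874391)·(-0.675838)/(3.911104) = -2.538587;  |Δ| = 0.669494
p(-2.538587) = 2.702074
u₅ = -2.538587 − 2.702074·(-0.669494)/(6.576465) = -2.263512;  |Δ| = 0.275075
p(-2.263512) = -0.325484
u₆ = -2.263512 − (-0.325484)·(0.275075)/(-3.027559) = -2.293084;  |Δ| = 0.029573
p(-2.293084) = -0.021780
u₇ = -2.293084 − (-0.021780)·(-0.029573)/(0.303704) = -2.295205;  |Δ| = 0.002121
p(-2.295205) = 0.000202
u₈ = -2.295205 − 0.000202·(-0.002121)/(0.021982) = -2.295186;  |Δ| = 0.000019
|u₈ − u₇| = 0.000019 < 0.001

n = 8, uₙ = -2.2952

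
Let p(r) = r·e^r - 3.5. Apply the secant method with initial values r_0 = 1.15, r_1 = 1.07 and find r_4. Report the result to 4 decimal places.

1.1303

p(1.15) = 0.131922, p(1.07) = -0.380544
r_2 = 1.070000 − (-0.380544)·(1.070000 − 1.150000) / (-0.380544 − 0.131922) = 1.070000 − (0.030444)/(-0.512466) = 1.129406
p(1.129406) = -0.005823
r_3 = 1.129406 − (-0.005823)·(1.129406 − 1.070000) / (-0.005823 − (-0.380544)) = 1.129406 − (-0.000346)/(0.374720) = 1.130329
p(1.130329) = 0.000263
r_4 = 1.130329 − 0.000263·(1.130329 − 1.129406) / (0.000263 − (-0.005823)) = 1.130329 − (0.000000)/(0.006086) = 1.130289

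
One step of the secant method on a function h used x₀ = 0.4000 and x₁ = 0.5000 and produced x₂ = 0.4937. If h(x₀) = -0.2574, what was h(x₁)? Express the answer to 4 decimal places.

The secant line through (0.4000, -0.2574) and (0.5000, h(x₁)) crosses zero at x₂ = 0.4937.
So (0.4000, -0.2574), (0.5000, h(x₁)), (0.4937, 0) are collinear:
h(x₁) = -0.2574 · (0.5000 − 0.4937) / (0.4000 − 0.4937) = -0.2574 · (0.006300)/(-0.093700) = 0.017307

0.0173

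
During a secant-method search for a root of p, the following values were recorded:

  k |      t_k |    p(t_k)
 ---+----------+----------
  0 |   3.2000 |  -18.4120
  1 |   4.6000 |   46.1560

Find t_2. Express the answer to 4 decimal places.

3.5992

t_2 = 4.6000 − 46.1560·(4.6000 − 3.2000) / (46.1560 − (-18.4120))
   = 4.6000 − (64.618400)/(64.568000) = 3.599219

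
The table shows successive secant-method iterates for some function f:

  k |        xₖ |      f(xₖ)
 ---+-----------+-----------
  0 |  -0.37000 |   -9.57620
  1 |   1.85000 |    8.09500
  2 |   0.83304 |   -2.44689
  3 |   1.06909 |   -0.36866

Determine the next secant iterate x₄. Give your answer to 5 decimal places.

1.11096

x₄ = 1.06909 − (-0.36866)·(1.06909 − 0.83304) / (-0.36866 − (-2.44689))
   = 1.06909 − (-0.0870222)/(2.0782300) = 1.1109632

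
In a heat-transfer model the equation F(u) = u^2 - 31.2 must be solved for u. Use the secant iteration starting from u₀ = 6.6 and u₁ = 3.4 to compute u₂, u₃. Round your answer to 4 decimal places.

5.3640, 5.6410

F(6.6) = 12.360000, F(3.4) = -19.640000
u₂ = 3.400000 − (-19.640000)·(3.400000 − 6.600000) / (-19.640000 − 12.360000) = 3.400000 − (62.848000)/(-32.000000) = 5.364000
F(5.364000) = -2.427504
u₃ = 5.364000 − (-2.427504)·(5.364000 − 3.400000) / (-2.427504 − (-19.640000)) = 5.364000 − (-4.767618)/(17.212496) = 5.640986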